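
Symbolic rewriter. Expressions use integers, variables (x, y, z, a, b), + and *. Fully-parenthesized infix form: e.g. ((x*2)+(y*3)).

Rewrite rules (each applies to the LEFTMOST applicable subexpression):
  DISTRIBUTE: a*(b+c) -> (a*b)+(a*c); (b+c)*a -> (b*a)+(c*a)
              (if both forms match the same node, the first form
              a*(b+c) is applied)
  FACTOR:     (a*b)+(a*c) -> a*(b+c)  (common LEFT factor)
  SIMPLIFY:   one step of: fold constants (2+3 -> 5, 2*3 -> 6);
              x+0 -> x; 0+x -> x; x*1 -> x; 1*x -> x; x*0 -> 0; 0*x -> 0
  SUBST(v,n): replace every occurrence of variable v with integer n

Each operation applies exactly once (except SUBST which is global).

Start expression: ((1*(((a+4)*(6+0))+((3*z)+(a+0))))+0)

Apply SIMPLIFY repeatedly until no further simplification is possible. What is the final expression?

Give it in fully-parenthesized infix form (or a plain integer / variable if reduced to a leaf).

Answer: (((a+4)*6)+((3*z)+a))

Derivation:
Start: ((1*(((a+4)*(6+0))+((3*z)+(a+0))))+0)
Step 1: at root: ((1*(((a+4)*(6+0))+((3*z)+(a+0))))+0) -> (1*(((a+4)*(6+0))+((3*z)+(a+0)))); overall: ((1*(((a+4)*(6+0))+((3*z)+(a+0))))+0) -> (1*(((a+4)*(6+0))+((3*z)+(a+0))))
Step 2: at root: (1*(((a+4)*(6+0))+((3*z)+(a+0)))) -> (((a+4)*(6+0))+((3*z)+(a+0))); overall: (1*(((a+4)*(6+0))+((3*z)+(a+0)))) -> (((a+4)*(6+0))+((3*z)+(a+0)))
Step 3: at LR: (6+0) -> 6; overall: (((a+4)*(6+0))+((3*z)+(a+0))) -> (((a+4)*6)+((3*z)+(a+0)))
Step 4: at RR: (a+0) -> a; overall: (((a+4)*6)+((3*z)+(a+0))) -> (((a+4)*6)+((3*z)+a))
Fixed point: (((a+4)*6)+((3*z)+a))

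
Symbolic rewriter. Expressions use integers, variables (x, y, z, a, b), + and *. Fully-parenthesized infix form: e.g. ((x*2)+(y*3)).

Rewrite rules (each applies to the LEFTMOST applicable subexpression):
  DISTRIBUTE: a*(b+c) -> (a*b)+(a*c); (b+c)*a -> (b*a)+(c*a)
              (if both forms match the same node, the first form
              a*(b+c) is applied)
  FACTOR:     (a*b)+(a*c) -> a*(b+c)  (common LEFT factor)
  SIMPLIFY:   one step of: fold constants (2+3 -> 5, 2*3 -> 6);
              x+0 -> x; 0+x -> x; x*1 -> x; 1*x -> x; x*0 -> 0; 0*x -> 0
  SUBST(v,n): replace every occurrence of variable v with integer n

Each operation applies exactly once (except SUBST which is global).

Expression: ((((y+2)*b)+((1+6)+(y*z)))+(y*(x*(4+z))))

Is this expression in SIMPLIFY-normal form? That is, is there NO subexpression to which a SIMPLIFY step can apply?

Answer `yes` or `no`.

Answer: no

Derivation:
Expression: ((((y+2)*b)+((1+6)+(y*z)))+(y*(x*(4+z))))
Scanning for simplifiable subexpressions (pre-order)...
  at root: ((((y+2)*b)+((1+6)+(y*z)))+(y*(x*(4+z)))) (not simplifiable)
  at L: (((y+2)*b)+((1+6)+(y*z))) (not simplifiable)
  at LL: ((y+2)*b) (not simplifiable)
  at LLL: (y+2) (not simplifiable)
  at LR: ((1+6)+(y*z)) (not simplifiable)
  at LRL: (1+6) (SIMPLIFIABLE)
  at LRR: (y*z) (not simplifiable)
  at R: (y*(x*(4+z))) (not simplifiable)
  at RR: (x*(4+z)) (not simplifiable)
  at RRR: (4+z) (not simplifiable)
Found simplifiable subexpr at path LRL: (1+6)
One SIMPLIFY step would give: ((((y+2)*b)+(7+(y*z)))+(y*(x*(4+z))))
-> NOT in normal form.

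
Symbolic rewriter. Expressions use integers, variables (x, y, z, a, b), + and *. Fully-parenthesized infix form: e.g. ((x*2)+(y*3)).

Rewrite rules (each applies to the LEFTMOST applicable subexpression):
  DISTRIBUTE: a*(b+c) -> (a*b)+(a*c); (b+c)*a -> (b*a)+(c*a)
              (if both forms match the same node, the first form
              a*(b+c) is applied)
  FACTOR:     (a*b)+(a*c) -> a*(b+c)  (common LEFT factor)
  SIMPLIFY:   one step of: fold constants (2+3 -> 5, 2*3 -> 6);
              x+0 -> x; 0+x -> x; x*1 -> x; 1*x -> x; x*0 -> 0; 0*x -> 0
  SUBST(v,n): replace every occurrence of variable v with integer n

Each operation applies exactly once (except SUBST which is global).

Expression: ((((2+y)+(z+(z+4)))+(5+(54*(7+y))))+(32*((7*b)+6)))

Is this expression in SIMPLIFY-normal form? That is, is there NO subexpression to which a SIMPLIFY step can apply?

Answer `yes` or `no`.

Expression: ((((2+y)+(z+(z+4)))+(5+(54*(7+y))))+(32*((7*b)+6)))
Scanning for simplifiable subexpressions (pre-order)...
  at root: ((((2+y)+(z+(z+4)))+(5+(54*(7+y))))+(32*((7*b)+6))) (not simplifiable)
  at L: (((2+y)+(z+(z+4)))+(5+(54*(7+y)))) (not simplifiable)
  at LL: ((2+y)+(z+(z+4))) (not simplifiable)
  at LLL: (2+y) (not simplifiable)
  at LLR: (z+(z+4)) (not simplifiable)
  at LLRR: (z+4) (not simplifiable)
  at LR: (5+(54*(7+y))) (not simplifiable)
  at LRR: (54*(7+y)) (not simplifiable)
  at LRRR: (7+y) (not simplifiable)
  at R: (32*((7*b)+6)) (not simplifiable)
  at RR: ((7*b)+6) (not simplifiable)
  at RRL: (7*b) (not simplifiable)
Result: no simplifiable subexpression found -> normal form.

Answer: yes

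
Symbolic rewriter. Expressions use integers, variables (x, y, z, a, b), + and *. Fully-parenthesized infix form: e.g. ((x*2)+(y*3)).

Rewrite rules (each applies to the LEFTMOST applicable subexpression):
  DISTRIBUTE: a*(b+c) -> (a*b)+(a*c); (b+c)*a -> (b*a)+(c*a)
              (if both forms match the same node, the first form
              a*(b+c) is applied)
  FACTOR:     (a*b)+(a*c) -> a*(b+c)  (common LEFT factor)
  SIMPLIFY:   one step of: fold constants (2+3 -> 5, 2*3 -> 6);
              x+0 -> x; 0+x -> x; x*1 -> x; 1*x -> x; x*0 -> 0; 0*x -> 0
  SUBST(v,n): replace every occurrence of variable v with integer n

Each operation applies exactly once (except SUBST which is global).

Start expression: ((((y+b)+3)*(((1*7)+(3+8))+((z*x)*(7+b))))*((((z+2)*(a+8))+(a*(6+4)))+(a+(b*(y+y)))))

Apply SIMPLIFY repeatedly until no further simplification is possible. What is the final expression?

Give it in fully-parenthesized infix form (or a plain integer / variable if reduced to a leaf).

Answer: ((((y+b)+3)*(18+((z*x)*(7+b))))*((((z+2)*(a+8))+(a*10))+(a+(b*(y+y)))))

Derivation:
Start: ((((y+b)+3)*(((1*7)+(3+8))+((z*x)*(7+b))))*((((z+2)*(a+8))+(a*(6+4)))+(a+(b*(y+y)))))
Step 1: at LRLL: (1*7) -> 7; overall: ((((y+b)+3)*(((1*7)+(3+8))+((z*x)*(7+b))))*((((z+2)*(a+8))+(a*(6+4)))+(a+(b*(y+y))))) -> ((((y+b)+3)*((7+(3+8))+((z*x)*(7+b))))*((((z+2)*(a+8))+(a*(6+4)))+(a+(b*(y+y)))))
Step 2: at LRLR: (3+8) -> 11; overall: ((((y+b)+3)*((7+(3+8))+((z*x)*(7+b))))*((((z+2)*(a+8))+(a*(6+4)))+(a+(b*(y+y))))) -> ((((y+b)+3)*((7+11)+((z*x)*(7+b))))*((((z+2)*(a+8))+(a*(6+4)))+(a+(b*(y+y)))))
Step 3: at LRL: (7+11) -> 18; overall: ((((y+b)+3)*((7+11)+((z*x)*(7+b))))*((((z+2)*(a+8))+(a*(6+4)))+(a+(b*(y+y))))) -> ((((y+b)+3)*(18+((z*x)*(7+b))))*((((z+2)*(a+8))+(a*(6+4)))+(a+(b*(y+y)))))
Step 4: at RLRR: (6+4) -> 10; overall: ((((y+b)+3)*(18+((z*x)*(7+b))))*((((z+2)*(a+8))+(a*(6+4)))+(a+(b*(y+y))))) -> ((((y+b)+3)*(18+((z*x)*(7+b))))*((((z+2)*(a+8))+(a*10))+(a+(b*(y+y)))))
Fixed point: ((((y+b)+3)*(18+((z*x)*(7+b))))*((((z+2)*(a+8))+(a*10))+(a+(b*(y+y)))))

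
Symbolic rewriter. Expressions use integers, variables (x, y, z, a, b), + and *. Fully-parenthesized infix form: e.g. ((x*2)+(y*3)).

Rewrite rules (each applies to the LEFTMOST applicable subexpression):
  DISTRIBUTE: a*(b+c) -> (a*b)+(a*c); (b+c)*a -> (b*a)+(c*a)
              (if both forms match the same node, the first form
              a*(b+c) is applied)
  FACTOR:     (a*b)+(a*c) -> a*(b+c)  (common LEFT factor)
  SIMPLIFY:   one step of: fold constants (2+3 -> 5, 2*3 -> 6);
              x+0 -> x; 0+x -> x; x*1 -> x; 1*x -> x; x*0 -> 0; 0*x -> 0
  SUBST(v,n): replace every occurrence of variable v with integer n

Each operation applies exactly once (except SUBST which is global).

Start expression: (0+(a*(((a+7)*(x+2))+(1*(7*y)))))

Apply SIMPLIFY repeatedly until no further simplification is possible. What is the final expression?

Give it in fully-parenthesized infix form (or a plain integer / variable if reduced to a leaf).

Answer: (a*(((a+7)*(x+2))+(7*y)))

Derivation:
Start: (0+(a*(((a+7)*(x+2))+(1*(7*y)))))
Step 1: at root: (0+(a*(((a+7)*(x+2))+(1*(7*y))))) -> (a*(((a+7)*(x+2))+(1*(7*y)))); overall: (0+(a*(((a+7)*(x+2))+(1*(7*y))))) -> (a*(((a+7)*(x+2))+(1*(7*y))))
Step 2: at RR: (1*(7*y)) -> (7*y); overall: (a*(((a+7)*(x+2))+(1*(7*y)))) -> (a*(((a+7)*(x+2))+(7*y)))
Fixed point: (a*(((a+7)*(x+2))+(7*y)))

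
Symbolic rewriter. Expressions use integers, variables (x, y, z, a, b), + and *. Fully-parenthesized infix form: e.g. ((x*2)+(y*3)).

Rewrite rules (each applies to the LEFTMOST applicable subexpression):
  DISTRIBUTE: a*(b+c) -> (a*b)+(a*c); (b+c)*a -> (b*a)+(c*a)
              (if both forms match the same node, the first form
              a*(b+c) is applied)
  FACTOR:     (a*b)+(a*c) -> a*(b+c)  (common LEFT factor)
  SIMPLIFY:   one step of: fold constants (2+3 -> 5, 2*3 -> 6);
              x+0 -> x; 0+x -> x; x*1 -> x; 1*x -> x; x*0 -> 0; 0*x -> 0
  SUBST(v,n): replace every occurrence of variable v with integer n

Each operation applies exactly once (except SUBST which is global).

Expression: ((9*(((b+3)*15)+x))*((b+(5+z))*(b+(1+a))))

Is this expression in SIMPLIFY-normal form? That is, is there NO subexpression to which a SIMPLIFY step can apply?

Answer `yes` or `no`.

Answer: yes

Derivation:
Expression: ((9*(((b+3)*15)+x))*((b+(5+z))*(b+(1+a))))
Scanning for simplifiable subexpressions (pre-order)...
  at root: ((9*(((b+3)*15)+x))*((b+(5+z))*(b+(1+a)))) (not simplifiable)
  at L: (9*(((b+3)*15)+x)) (not simplifiable)
  at LR: (((b+3)*15)+x) (not simplifiable)
  at LRL: ((b+3)*15) (not simplifiable)
  at LRLL: (b+3) (not simplifiable)
  at R: ((b+(5+z))*(b+(1+a))) (not simplifiable)
  at RL: (b+(5+z)) (not simplifiable)
  at RLR: (5+z) (not simplifiable)
  at RR: (b+(1+a)) (not simplifiable)
  at RRR: (1+a) (not simplifiable)
Result: no simplifiable subexpression found -> normal form.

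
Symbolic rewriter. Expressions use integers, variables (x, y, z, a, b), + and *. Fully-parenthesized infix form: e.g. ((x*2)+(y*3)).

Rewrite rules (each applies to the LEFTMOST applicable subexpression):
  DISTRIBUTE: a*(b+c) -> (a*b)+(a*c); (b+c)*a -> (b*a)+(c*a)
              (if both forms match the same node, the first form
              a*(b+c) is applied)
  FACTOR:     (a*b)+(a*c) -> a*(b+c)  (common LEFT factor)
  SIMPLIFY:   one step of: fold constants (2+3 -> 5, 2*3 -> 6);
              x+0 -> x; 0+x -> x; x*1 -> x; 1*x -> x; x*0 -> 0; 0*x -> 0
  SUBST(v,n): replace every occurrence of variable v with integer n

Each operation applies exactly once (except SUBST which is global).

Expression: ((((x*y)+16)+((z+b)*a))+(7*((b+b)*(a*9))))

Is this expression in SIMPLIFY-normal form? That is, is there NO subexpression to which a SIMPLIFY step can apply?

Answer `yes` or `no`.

Expression: ((((x*y)+16)+((z+b)*a))+(7*((b+b)*(a*9))))
Scanning for simplifiable subexpressions (pre-order)...
  at root: ((((x*y)+16)+((z+b)*a))+(7*((b+b)*(a*9)))) (not simplifiable)
  at L: (((x*y)+16)+((z+b)*a)) (not simplifiable)
  at LL: ((x*y)+16) (not simplifiable)
  at LLL: (x*y) (not simplifiable)
  at LR: ((z+b)*a) (not simplifiable)
  at LRL: (z+b) (not simplifiable)
  at R: (7*((b+b)*(a*9))) (not simplifiable)
  at RR: ((b+b)*(a*9)) (not simplifiable)
  at RRL: (b+b) (not simplifiable)
  at RRR: (a*9) (not simplifiable)
Result: no simplifiable subexpression found -> normal form.

Answer: yes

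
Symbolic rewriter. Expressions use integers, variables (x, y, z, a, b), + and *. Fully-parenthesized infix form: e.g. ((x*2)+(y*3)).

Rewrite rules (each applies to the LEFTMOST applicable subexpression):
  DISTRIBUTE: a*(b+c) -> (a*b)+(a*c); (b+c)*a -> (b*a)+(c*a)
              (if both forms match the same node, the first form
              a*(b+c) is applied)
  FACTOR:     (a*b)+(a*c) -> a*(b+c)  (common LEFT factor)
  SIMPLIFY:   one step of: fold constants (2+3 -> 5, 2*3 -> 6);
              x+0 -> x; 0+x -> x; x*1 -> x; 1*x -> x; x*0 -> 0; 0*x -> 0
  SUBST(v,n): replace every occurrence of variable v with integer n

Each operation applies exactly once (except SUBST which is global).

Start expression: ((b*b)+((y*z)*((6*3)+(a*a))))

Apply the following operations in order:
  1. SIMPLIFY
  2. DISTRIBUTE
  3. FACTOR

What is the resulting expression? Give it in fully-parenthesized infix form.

Answer: ((b*b)+((y*z)*(18+(a*a))))

Derivation:
Start: ((b*b)+((y*z)*((6*3)+(a*a))))
Apply SIMPLIFY at RRL (target: (6*3)): ((b*b)+((y*z)*((6*3)+(a*a)))) -> ((b*b)+((y*z)*(18+(a*a))))
Apply DISTRIBUTE at R (target: ((y*z)*(18+(a*a)))): ((b*b)+((y*z)*(18+(a*a)))) -> ((b*b)+(((y*z)*18)+((y*z)*(a*a))))
Apply FACTOR at R (target: (((y*z)*18)+((y*z)*(a*a)))): ((b*b)+(((y*z)*18)+((y*z)*(a*a)))) -> ((b*b)+((y*z)*(18+(a*a))))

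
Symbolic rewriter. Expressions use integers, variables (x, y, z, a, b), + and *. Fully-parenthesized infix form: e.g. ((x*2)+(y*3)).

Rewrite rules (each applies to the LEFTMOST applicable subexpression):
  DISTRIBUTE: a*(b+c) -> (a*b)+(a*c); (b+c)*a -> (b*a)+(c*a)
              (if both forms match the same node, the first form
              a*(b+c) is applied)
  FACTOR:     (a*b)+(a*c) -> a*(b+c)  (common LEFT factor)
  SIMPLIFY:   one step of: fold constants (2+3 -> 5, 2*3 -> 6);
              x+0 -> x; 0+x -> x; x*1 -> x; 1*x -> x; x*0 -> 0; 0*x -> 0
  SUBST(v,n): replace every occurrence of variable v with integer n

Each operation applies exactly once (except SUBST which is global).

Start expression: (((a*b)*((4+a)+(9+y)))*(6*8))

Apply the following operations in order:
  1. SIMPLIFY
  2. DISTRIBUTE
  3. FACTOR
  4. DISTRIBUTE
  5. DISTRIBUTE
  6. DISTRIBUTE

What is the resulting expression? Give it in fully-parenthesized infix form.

Answer: (((((a*b)*4)+((a*b)*a))*48)+(((a*b)*(9+y))*48))

Derivation:
Start: (((a*b)*((4+a)+(9+y)))*(6*8))
Apply SIMPLIFY at R (target: (6*8)): (((a*b)*((4+a)+(9+y)))*(6*8)) -> (((a*b)*((4+a)+(9+y)))*48)
Apply DISTRIBUTE at L (target: ((a*b)*((4+a)+(9+y)))): (((a*b)*((4+a)+(9+y)))*48) -> ((((a*b)*(4+a))+((a*b)*(9+y)))*48)
Apply FACTOR at L (target: (((a*b)*(4+a))+((a*b)*(9+y)))): ((((a*b)*(4+a))+((a*b)*(9+y)))*48) -> (((a*b)*((4+a)+(9+y)))*48)
Apply DISTRIBUTE at L (target: ((a*b)*((4+a)+(9+y)))): (((a*b)*((4+a)+(9+y)))*48) -> ((((a*b)*(4+a))+((a*b)*(9+y)))*48)
Apply DISTRIBUTE at root (target: ((((a*b)*(4+a))+((a*b)*(9+y)))*48)): ((((a*b)*(4+a))+((a*b)*(9+y)))*48) -> ((((a*b)*(4+a))*48)+(((a*b)*(9+y))*48))
Apply DISTRIBUTE at LL (target: ((a*b)*(4+a))): ((((a*b)*(4+a))*48)+(((a*b)*(9+y))*48)) -> (((((a*b)*4)+((a*b)*a))*48)+(((a*b)*(9+y))*48))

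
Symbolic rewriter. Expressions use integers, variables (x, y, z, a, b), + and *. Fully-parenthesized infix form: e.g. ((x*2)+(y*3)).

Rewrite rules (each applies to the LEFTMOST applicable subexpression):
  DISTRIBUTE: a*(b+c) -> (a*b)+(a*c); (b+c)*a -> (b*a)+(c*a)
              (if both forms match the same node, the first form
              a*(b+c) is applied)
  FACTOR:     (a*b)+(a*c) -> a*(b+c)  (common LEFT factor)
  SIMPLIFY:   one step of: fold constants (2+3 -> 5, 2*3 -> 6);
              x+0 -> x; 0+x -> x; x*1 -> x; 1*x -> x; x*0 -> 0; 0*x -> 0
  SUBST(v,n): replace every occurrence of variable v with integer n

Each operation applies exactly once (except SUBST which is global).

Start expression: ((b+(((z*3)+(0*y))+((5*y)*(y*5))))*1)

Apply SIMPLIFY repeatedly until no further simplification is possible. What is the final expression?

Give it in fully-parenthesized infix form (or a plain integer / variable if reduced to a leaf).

Answer: (b+((z*3)+((5*y)*(y*5))))

Derivation:
Start: ((b+(((z*3)+(0*y))+((5*y)*(y*5))))*1)
Step 1: at root: ((b+(((z*3)+(0*y))+((5*y)*(y*5))))*1) -> (b+(((z*3)+(0*y))+((5*y)*(y*5)))); overall: ((b+(((z*3)+(0*y))+((5*y)*(y*5))))*1) -> (b+(((z*3)+(0*y))+((5*y)*(y*5))))
Step 2: at RLR: (0*y) -> 0; overall: (b+(((z*3)+(0*y))+((5*y)*(y*5)))) -> (b+(((z*3)+0)+((5*y)*(y*5))))
Step 3: at RL: ((z*3)+0) -> (z*3); overall: (b+(((z*3)+0)+((5*y)*(y*5)))) -> (b+((z*3)+((5*y)*(y*5))))
Fixed point: (b+((z*3)+((5*y)*(y*5))))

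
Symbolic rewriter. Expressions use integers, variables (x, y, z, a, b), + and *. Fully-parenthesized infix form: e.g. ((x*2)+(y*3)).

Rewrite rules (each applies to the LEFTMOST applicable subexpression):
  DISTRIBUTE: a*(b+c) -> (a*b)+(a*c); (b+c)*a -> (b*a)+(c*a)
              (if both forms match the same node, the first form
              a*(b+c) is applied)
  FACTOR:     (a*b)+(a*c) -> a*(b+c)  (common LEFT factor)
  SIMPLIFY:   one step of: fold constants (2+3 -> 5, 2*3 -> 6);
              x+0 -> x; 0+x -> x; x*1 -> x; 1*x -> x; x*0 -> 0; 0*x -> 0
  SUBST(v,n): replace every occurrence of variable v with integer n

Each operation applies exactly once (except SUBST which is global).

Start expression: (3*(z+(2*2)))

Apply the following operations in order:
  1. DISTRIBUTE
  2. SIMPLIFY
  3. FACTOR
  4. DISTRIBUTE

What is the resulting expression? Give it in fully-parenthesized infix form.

Start: (3*(z+(2*2)))
Apply DISTRIBUTE at root (target: (3*(z+(2*2)))): (3*(z+(2*2))) -> ((3*z)+(3*(2*2)))
Apply SIMPLIFY at RR (target: (2*2)): ((3*z)+(3*(2*2))) -> ((3*z)+(3*4))
Apply FACTOR at root (target: ((3*z)+(3*4))): ((3*z)+(3*4)) -> (3*(z+4))
Apply DISTRIBUTE at root (target: (3*(z+4))): (3*(z+4)) -> ((3*z)+(3*4))

Answer: ((3*z)+(3*4))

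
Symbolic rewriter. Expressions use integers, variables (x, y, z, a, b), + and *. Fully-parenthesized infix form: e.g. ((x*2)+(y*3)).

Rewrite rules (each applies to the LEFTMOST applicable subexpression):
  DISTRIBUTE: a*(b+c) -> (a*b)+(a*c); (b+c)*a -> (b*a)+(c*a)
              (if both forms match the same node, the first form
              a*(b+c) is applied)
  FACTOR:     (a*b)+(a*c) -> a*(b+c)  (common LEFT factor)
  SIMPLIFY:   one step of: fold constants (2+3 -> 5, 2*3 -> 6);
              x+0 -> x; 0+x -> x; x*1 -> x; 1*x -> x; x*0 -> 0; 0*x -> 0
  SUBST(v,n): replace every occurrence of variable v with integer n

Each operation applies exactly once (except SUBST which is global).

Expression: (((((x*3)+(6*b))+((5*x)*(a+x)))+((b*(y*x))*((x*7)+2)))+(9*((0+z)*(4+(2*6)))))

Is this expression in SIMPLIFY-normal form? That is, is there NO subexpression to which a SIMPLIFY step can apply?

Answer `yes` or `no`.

Answer: no

Derivation:
Expression: (((((x*3)+(6*b))+((5*x)*(a+x)))+((b*(y*x))*((x*7)+2)))+(9*((0+z)*(4+(2*6)))))
Scanning for simplifiable subexpressions (pre-order)...
  at root: (((((x*3)+(6*b))+((5*x)*(a+x)))+((b*(y*x))*((x*7)+2)))+(9*((0+z)*(4+(2*6))))) (not simplifiable)
  at L: ((((x*3)+(6*b))+((5*x)*(a+x)))+((b*(y*x))*((x*7)+2))) (not simplifiable)
  at LL: (((x*3)+(6*b))+((5*x)*(a+x))) (not simplifiable)
  at LLL: ((x*3)+(6*b)) (not simplifiable)
  at LLLL: (x*3) (not simplifiable)
  at LLLR: (6*b) (not simplifiable)
  at LLR: ((5*x)*(a+x)) (not simplifiable)
  at LLRL: (5*x) (not simplifiable)
  at LLRR: (a+x) (not simplifiable)
  at LR: ((b*(y*x))*((x*7)+2)) (not simplifiable)
  at LRL: (b*(y*x)) (not simplifiable)
  at LRLR: (y*x) (not simplifiable)
  at LRR: ((x*7)+2) (not simplifiable)
  at LRRL: (x*7) (not simplifiable)
  at R: (9*((0+z)*(4+(2*6)))) (not simplifiable)
  at RR: ((0+z)*(4+(2*6))) (not simplifiable)
  at RRL: (0+z) (SIMPLIFIABLE)
  at RRR: (4+(2*6)) (not simplifiable)
  at RRRR: (2*6) (SIMPLIFIABLE)
Found simplifiable subexpr at path RRL: (0+z)
One SIMPLIFY step would give: (((((x*3)+(6*b))+((5*x)*(a+x)))+((b*(y*x))*((x*7)+2)))+(9*(z*(4+(2*6)))))
-> NOT in normal form.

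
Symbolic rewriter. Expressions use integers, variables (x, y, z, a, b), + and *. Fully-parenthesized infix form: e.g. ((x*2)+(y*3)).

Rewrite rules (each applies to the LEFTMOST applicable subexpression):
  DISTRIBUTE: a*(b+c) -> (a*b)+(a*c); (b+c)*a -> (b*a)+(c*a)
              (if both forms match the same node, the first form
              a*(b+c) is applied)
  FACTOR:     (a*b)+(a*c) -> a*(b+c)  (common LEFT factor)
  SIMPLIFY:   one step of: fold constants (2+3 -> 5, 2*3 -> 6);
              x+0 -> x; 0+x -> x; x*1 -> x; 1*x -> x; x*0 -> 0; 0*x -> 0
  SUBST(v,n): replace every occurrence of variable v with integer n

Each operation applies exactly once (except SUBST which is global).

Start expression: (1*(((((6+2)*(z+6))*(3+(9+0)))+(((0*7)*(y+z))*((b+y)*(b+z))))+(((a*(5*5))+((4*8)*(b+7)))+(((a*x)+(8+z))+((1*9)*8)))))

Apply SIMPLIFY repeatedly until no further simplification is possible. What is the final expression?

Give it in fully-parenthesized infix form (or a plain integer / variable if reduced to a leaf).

Answer: (((8*(z+6))*12)+(((a*25)+(32*(b+7)))+(((a*x)+(8+z))+72)))

Derivation:
Start: (1*(((((6+2)*(z+6))*(3+(9+0)))+(((0*7)*(y+z))*((b+y)*(b+z))))+(((a*(5*5))+((4*8)*(b+7)))+(((a*x)+(8+z))+((1*9)*8)))))
Step 1: at root: (1*(((((6+2)*(z+6))*(3+(9+0)))+(((0*7)*(y+z))*((b+y)*(b+z))))+(((a*(5*5))+((4*8)*(b+7)))+(((a*x)+(8+z))+((1*9)*8))))) -> (((((6+2)*(z+6))*(3+(9+0)))+(((0*7)*(y+z))*((b+y)*(b+z))))+(((a*(5*5))+((4*8)*(b+7)))+(((a*x)+(8+z))+((1*9)*8)))); overall: (1*(((((6+2)*(z+6))*(3+(9+0)))+(((0*7)*(y+z))*((b+y)*(b+z))))+(((a*(5*5))+((4*8)*(b+7)))+(((a*x)+(8+z))+((1*9)*8))))) -> (((((6+2)*(z+6))*(3+(9+0)))+(((0*7)*(y+z))*((b+y)*(b+z))))+(((a*(5*5))+((4*8)*(b+7)))+(((a*x)+(8+z))+((1*9)*8))))
Step 2: at LLLL: (6+2) -> 8; overall: (((((6+2)*(z+6))*(3+(9+0)))+(((0*7)*(y+z))*((b+y)*(b+z))))+(((a*(5*5))+((4*8)*(b+7)))+(((a*x)+(8+z))+((1*9)*8)))) -> ((((8*(z+6))*(3+(9+0)))+(((0*7)*(y+z))*((b+y)*(b+z))))+(((a*(5*5))+((4*8)*(b+7)))+(((a*x)+(8+z))+((1*9)*8))))
Step 3: at LLRR: (9+0) -> 9; overall: ((((8*(z+6))*(3+(9+0)))+(((0*7)*(y+z))*((b+y)*(b+z))))+(((a*(5*5))+((4*8)*(b+7)))+(((a*x)+(8+z))+((1*9)*8)))) -> ((((8*(z+6))*(3+9))+(((0*7)*(y+z))*((b+y)*(b+z))))+(((a*(5*5))+((4*8)*(b+7)))+(((a*x)+(8+z))+((1*9)*8))))
Step 4: at LLR: (3+9) -> 12; overall: ((((8*(z+6))*(3+9))+(((0*7)*(y+z))*((b+y)*(b+z))))+(((a*(5*5))+((4*8)*(b+7)))+(((a*x)+(8+z))+((1*9)*8)))) -> ((((8*(z+6))*12)+(((0*7)*(y+z))*((b+y)*(b+z))))+(((a*(5*5))+((4*8)*(b+7)))+(((a*x)+(8+z))+((1*9)*8))))
Step 5: at LRLL: (0*7) -> 0; overall: ((((8*(z+6))*12)+(((0*7)*(y+z))*((b+y)*(b+z))))+(((a*(5*5))+((4*8)*(b+7)))+(((a*x)+(8+z))+((1*9)*8)))) -> ((((8*(z+6))*12)+((0*(y+z))*((b+y)*(b+z))))+(((a*(5*5))+((4*8)*(b+7)))+(((a*x)+(8+z))+((1*9)*8))))
Step 6: at LRL: (0*(y+z)) -> 0; overall: ((((8*(z+6))*12)+((0*(y+z))*((b+y)*(b+z))))+(((a*(5*5))+((4*8)*(b+7)))+(((a*x)+(8+z))+((1*9)*8)))) -> ((((8*(z+6))*12)+(0*((b+y)*(b+z))))+(((a*(5*5))+((4*8)*(b+7)))+(((a*x)+(8+z))+((1*9)*8))))
Step 7: at LR: (0*((b+y)*(b+z))) -> 0; overall: ((((8*(z+6))*12)+(0*((b+y)*(b+z))))+(((a*(5*5))+((4*8)*(b+7)))+(((a*x)+(8+z))+((1*9)*8)))) -> ((((8*(z+6))*12)+0)+(((a*(5*5))+((4*8)*(b+7)))+(((a*x)+(8+z))+((1*9)*8))))
Step 8: at L: (((8*(z+6))*12)+0) -> ((8*(z+6))*12); overall: ((((8*(z+6))*12)+0)+(((a*(5*5))+((4*8)*(b+7)))+(((a*x)+(8+z))+((1*9)*8)))) -> (((8*(z+6))*12)+(((a*(5*5))+((4*8)*(b+7)))+(((a*x)+(8+z))+((1*9)*8))))
Step 9: at RLLR: (5*5) -> 25; overall: (((8*(z+6))*12)+(((a*(5*5))+((4*8)*(b+7)))+(((a*x)+(8+z))+((1*9)*8)))) -> (((8*(z+6))*12)+(((a*25)+((4*8)*(b+7)))+(((a*x)+(8+z))+((1*9)*8))))
Step 10: at RLRL: (4*8) -> 32; overall: (((8*(z+6))*12)+(((a*25)+((4*8)*(b+7)))+(((a*x)+(8+z))+((1*9)*8)))) -> (((8*(z+6))*12)+(((a*25)+(32*(b+7)))+(((a*x)+(8+z))+((1*9)*8))))
Step 11: at RRRL: (1*9) -> 9; overall: (((8*(z+6))*12)+(((a*25)+(32*(b+7)))+(((a*x)+(8+z))+((1*9)*8)))) -> (((8*(z+6))*12)+(((a*25)+(32*(b+7)))+(((a*x)+(8+z))+(9*8))))
Step 12: at RRR: (9*8) -> 72; overall: (((8*(z+6))*12)+(((a*25)+(32*(b+7)))+(((a*x)+(8+z))+(9*8)))) -> (((8*(z+6))*12)+(((a*25)+(32*(b+7)))+(((a*x)+(8+z))+72)))
Fixed point: (((8*(z+6))*12)+(((a*25)+(32*(b+7)))+(((a*x)+(8+z))+72)))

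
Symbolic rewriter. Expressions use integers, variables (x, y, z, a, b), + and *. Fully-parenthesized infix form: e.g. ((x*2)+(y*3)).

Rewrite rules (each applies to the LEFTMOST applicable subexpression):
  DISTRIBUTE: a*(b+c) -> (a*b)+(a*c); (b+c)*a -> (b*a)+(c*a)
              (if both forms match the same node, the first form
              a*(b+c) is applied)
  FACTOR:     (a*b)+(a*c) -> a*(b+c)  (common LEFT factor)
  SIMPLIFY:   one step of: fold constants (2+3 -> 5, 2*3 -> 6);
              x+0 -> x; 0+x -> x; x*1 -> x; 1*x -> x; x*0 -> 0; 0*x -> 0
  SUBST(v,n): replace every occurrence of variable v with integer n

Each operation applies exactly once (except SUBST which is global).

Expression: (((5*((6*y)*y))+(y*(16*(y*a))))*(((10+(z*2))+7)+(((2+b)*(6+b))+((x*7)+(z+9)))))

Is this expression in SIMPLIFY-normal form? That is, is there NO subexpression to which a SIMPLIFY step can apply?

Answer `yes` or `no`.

Answer: yes

Derivation:
Expression: (((5*((6*y)*y))+(y*(16*(y*a))))*(((10+(z*2))+7)+(((2+b)*(6+b))+((x*7)+(z+9)))))
Scanning for simplifiable subexpressions (pre-order)...
  at root: (((5*((6*y)*y))+(y*(16*(y*a))))*(((10+(z*2))+7)+(((2+b)*(6+b))+((x*7)+(z+9))))) (not simplifiable)
  at L: ((5*((6*y)*y))+(y*(16*(y*a)))) (not simplifiable)
  at LL: (5*((6*y)*y)) (not simplifiable)
  at LLR: ((6*y)*y) (not simplifiable)
  at LLRL: (6*y) (not simplifiable)
  at LR: (y*(16*(y*a))) (not simplifiable)
  at LRR: (16*(y*a)) (not simplifiable)
  at LRRR: (y*a) (not simplifiable)
  at R: (((10+(z*2))+7)+(((2+b)*(6+b))+((x*7)+(z+9)))) (not simplifiable)
  at RL: ((10+(z*2))+7) (not simplifiable)
  at RLL: (10+(z*2)) (not simplifiable)
  at RLLR: (z*2) (not simplifiable)
  at RR: (((2+b)*(6+b))+((x*7)+(z+9))) (not simplifiable)
  at RRL: ((2+b)*(6+b)) (not simplifiable)
  at RRLL: (2+b) (not simplifiable)
  at RRLR: (6+b) (not simplifiable)
  at RRR: ((x*7)+(z+9)) (not simplifiable)
  at RRRL: (x*7) (not simplifiable)
  at RRRR: (z+9) (not simplifiable)
Result: no simplifiable subexpression found -> normal form.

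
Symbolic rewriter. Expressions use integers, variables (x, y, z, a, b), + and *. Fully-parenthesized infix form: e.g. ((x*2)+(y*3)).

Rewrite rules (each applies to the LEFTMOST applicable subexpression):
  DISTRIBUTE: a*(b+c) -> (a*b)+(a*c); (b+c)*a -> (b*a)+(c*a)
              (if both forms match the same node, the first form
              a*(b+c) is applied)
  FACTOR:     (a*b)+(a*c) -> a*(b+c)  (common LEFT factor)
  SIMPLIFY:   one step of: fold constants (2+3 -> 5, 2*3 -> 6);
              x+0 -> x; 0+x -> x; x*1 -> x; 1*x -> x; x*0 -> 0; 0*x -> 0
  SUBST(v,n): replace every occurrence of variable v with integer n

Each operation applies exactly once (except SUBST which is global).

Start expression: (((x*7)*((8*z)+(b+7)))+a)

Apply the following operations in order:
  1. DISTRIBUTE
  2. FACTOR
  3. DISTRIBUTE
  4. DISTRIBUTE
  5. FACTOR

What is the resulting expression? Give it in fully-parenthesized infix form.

Answer: ((((x*7)*(8*z))+((x*7)*(b+7)))+a)

Derivation:
Start: (((x*7)*((8*z)+(b+7)))+a)
Apply DISTRIBUTE at L (target: ((x*7)*((8*z)+(b+7)))): (((x*7)*((8*z)+(b+7)))+a) -> ((((x*7)*(8*z))+((x*7)*(b+7)))+a)
Apply FACTOR at L (target: (((x*7)*(8*z))+((x*7)*(b+7)))): ((((x*7)*(8*z))+((x*7)*(b+7)))+a) -> (((x*7)*((8*z)+(b+7)))+a)
Apply DISTRIBUTE at L (target: ((x*7)*((8*z)+(b+7)))): (((x*7)*((8*z)+(b+7)))+a) -> ((((x*7)*(8*z))+((x*7)*(b+7)))+a)
Apply DISTRIBUTE at LR (target: ((x*7)*(b+7))): ((((x*7)*(8*z))+((x*7)*(b+7)))+a) -> ((((x*7)*(8*z))+(((x*7)*b)+((x*7)*7)))+a)
Apply FACTOR at LR (target: (((x*7)*b)+((x*7)*7))): ((((x*7)*(8*z))+(((x*7)*b)+((x*7)*7)))+a) -> ((((x*7)*(8*z))+((x*7)*(b+7)))+a)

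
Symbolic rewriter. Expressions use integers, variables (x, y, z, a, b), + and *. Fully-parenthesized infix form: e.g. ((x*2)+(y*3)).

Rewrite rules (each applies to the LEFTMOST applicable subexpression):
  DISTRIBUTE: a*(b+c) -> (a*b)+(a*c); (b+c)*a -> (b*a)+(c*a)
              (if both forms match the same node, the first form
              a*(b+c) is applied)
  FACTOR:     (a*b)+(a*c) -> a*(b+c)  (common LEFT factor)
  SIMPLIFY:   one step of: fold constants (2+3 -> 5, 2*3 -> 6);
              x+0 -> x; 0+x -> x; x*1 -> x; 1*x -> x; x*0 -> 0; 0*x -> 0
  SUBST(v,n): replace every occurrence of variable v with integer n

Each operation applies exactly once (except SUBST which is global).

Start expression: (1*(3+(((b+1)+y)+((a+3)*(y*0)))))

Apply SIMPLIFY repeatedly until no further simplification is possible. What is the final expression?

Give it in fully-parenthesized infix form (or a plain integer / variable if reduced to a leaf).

Start: (1*(3+(((b+1)+y)+((a+3)*(y*0)))))
Step 1: at root: (1*(3+(((b+1)+y)+((a+3)*(y*0))))) -> (3+(((b+1)+y)+((a+3)*(y*0)))); overall: (1*(3+(((b+1)+y)+((a+3)*(y*0))))) -> (3+(((b+1)+y)+((a+3)*(y*0))))
Step 2: at RRR: (y*0) -> 0; overall: (3+(((b+1)+y)+((a+3)*(y*0)))) -> (3+(((b+1)+y)+((a+3)*0)))
Step 3: at RR: ((a+3)*0) -> 0; overall: (3+(((b+1)+y)+((a+3)*0))) -> (3+(((b+1)+y)+0))
Step 4: at R: (((b+1)+y)+0) -> ((b+1)+y); overall: (3+(((b+1)+y)+0)) -> (3+((b+1)+y))
Fixed point: (3+((b+1)+y))

Answer: (3+((b+1)+y))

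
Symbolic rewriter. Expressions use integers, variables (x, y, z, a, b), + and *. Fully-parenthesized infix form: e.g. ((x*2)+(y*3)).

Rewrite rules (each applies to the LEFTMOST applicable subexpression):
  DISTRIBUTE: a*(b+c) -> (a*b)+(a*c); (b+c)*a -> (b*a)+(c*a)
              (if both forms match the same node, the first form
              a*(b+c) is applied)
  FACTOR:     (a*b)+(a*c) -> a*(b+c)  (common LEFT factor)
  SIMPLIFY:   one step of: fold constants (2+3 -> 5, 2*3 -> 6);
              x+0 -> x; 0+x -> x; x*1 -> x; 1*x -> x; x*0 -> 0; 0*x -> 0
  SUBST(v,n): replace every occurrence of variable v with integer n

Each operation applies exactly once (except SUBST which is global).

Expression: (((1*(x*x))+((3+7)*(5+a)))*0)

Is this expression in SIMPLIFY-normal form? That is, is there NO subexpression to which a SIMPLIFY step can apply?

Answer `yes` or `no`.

Answer: no

Derivation:
Expression: (((1*(x*x))+((3+7)*(5+a)))*0)
Scanning for simplifiable subexpressions (pre-order)...
  at root: (((1*(x*x))+((3+7)*(5+a)))*0) (SIMPLIFIABLE)
  at L: ((1*(x*x))+((3+7)*(5+a))) (not simplifiable)
  at LL: (1*(x*x)) (SIMPLIFIABLE)
  at LLR: (x*x) (not simplifiable)
  at LR: ((3+7)*(5+a)) (not simplifiable)
  at LRL: (3+7) (SIMPLIFIABLE)
  at LRR: (5+a) (not simplifiable)
Found simplifiable subexpr at path root: (((1*(x*x))+((3+7)*(5+a)))*0)
One SIMPLIFY step would give: 0
-> NOT in normal form.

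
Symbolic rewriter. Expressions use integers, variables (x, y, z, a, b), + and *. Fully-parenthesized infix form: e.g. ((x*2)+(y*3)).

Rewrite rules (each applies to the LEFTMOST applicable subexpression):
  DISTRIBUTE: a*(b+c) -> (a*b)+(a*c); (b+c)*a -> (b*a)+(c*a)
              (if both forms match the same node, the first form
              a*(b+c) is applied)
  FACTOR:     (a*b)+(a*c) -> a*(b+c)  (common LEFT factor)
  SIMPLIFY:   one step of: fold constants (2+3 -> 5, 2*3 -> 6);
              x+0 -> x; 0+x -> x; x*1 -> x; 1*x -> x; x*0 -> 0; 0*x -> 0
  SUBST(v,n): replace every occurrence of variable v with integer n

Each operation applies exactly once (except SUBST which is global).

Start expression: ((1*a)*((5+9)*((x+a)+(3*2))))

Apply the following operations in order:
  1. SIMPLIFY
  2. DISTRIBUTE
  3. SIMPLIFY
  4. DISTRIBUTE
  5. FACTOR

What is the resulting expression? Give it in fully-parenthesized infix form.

Start: ((1*a)*((5+9)*((x+a)+(3*2))))
Apply SIMPLIFY at L (target: (1*a)): ((1*a)*((5+9)*((x+a)+(3*2)))) -> (a*((5+9)*((x+a)+(3*2))))
Apply DISTRIBUTE at R (target: ((5+9)*((x+a)+(3*2)))): (a*((5+9)*((x+a)+(3*2)))) -> (a*(((5+9)*(x+a))+((5+9)*(3*2))))
Apply SIMPLIFY at RLL (target: (5+9)): (a*(((5+9)*(x+a))+((5+9)*(3*2)))) -> (a*((14*(x+a))+((5+9)*(3*2))))
Apply DISTRIBUTE at root (target: (a*((14*(x+a))+((5+9)*(3*2))))): (a*((14*(x+a))+((5+9)*(3*2)))) -> ((a*(14*(x+a)))+(a*((5+9)*(3*2))))
Apply FACTOR at root (target: ((a*(14*(x+a)))+(a*((5+9)*(3*2))))): ((a*(14*(x+a)))+(a*((5+9)*(3*2)))) -> (a*((14*(x+a))+((5+9)*(3*2))))

Answer: (a*((14*(x+a))+((5+9)*(3*2))))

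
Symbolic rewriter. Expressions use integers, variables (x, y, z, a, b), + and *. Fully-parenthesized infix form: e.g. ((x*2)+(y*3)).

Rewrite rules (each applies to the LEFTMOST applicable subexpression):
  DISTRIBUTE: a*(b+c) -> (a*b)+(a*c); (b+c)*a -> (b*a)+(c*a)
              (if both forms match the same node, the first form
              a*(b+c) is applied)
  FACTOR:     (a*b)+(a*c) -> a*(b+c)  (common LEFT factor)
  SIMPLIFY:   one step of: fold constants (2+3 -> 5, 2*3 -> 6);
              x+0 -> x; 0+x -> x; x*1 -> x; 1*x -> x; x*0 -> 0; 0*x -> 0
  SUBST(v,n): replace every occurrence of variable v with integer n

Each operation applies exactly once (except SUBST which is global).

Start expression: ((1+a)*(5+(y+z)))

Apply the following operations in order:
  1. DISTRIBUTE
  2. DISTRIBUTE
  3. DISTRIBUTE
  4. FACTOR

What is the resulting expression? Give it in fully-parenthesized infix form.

Start: ((1+a)*(5+(y+z)))
Apply DISTRIBUTE at root (target: ((1+a)*(5+(y+z)))): ((1+a)*(5+(y+z))) -> (((1+a)*5)+((1+a)*(y+z)))
Apply DISTRIBUTE at L (target: ((1+a)*5)): (((1+a)*5)+((1+a)*(y+z))) -> (((1*5)+(a*5))+((1+a)*(y+z)))
Apply DISTRIBUTE at R (target: ((1+a)*(y+z))): (((1*5)+(a*5))+((1+a)*(y+z))) -> (((1*5)+(a*5))+(((1+a)*y)+((1+a)*z)))
Apply FACTOR at R (target: (((1+a)*y)+((1+a)*z))): (((1*5)+(a*5))+(((1+a)*y)+((1+a)*z))) -> (((1*5)+(a*5))+((1+a)*(y+z)))

Answer: (((1*5)+(a*5))+((1+a)*(y+z)))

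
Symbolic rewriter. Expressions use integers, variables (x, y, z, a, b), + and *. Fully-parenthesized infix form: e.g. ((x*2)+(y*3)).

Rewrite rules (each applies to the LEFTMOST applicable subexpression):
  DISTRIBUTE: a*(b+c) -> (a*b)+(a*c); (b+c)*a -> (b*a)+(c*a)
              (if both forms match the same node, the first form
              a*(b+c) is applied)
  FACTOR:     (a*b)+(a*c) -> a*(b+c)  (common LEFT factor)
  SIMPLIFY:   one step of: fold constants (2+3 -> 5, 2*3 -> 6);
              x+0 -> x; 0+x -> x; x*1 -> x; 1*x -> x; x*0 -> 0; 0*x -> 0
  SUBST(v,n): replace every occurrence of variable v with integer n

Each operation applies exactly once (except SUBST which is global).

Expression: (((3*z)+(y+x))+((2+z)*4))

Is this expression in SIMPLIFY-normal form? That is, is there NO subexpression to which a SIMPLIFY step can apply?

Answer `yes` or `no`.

Answer: yes

Derivation:
Expression: (((3*z)+(y+x))+((2+z)*4))
Scanning for simplifiable subexpressions (pre-order)...
  at root: (((3*z)+(y+x))+((2+z)*4)) (not simplifiable)
  at L: ((3*z)+(y+x)) (not simplifiable)
  at LL: (3*z) (not simplifiable)
  at LR: (y+x) (not simplifiable)
  at R: ((2+z)*4) (not simplifiable)
  at RL: (2+z) (not simplifiable)
Result: no simplifiable subexpression found -> normal form.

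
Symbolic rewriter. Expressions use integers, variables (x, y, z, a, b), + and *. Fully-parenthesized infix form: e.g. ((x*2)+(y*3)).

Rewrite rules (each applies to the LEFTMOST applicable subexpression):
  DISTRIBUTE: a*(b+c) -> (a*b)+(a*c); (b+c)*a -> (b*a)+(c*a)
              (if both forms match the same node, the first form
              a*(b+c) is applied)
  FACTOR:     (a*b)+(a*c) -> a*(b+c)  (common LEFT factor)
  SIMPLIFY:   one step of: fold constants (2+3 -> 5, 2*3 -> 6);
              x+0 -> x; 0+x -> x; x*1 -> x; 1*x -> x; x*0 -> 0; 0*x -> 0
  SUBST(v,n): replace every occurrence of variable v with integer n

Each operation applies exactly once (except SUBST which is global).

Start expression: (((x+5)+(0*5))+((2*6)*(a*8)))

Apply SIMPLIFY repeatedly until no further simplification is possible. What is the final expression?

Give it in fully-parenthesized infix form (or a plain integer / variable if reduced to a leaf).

Start: (((x+5)+(0*5))+((2*6)*(a*8)))
Step 1: at LR: (0*5) -> 0; overall: (((x+5)+(0*5))+((2*6)*(a*8))) -> (((x+5)+0)+((2*6)*(a*8)))
Step 2: at L: ((x+5)+0) -> (x+5); overall: (((x+5)+0)+((2*6)*(a*8))) -> ((x+5)+((2*6)*(a*8)))
Step 3: at RL: (2*6) -> 12; overall: ((x+5)+((2*6)*(a*8))) -> ((x+5)+(12*(a*8)))
Fixed point: ((x+5)+(12*(a*8)))

Answer: ((x+5)+(12*(a*8)))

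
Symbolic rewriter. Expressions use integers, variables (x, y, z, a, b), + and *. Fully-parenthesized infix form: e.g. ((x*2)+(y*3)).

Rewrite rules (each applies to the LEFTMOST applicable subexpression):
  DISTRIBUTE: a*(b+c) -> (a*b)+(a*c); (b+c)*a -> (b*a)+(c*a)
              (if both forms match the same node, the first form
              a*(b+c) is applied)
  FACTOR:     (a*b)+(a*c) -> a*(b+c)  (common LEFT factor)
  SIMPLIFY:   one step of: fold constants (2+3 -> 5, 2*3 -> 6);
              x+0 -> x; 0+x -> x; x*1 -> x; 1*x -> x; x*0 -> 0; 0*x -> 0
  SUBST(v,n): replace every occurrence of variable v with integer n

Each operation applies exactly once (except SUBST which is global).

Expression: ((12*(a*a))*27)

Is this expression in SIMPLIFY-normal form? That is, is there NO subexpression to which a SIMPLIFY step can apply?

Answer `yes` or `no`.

Expression: ((12*(a*a))*27)
Scanning for simplifiable subexpressions (pre-order)...
  at root: ((12*(a*a))*27) (not simplifiable)
  at L: (12*(a*a)) (not simplifiable)
  at LR: (a*a) (not simplifiable)
Result: no simplifiable subexpression found -> normal form.

Answer: yes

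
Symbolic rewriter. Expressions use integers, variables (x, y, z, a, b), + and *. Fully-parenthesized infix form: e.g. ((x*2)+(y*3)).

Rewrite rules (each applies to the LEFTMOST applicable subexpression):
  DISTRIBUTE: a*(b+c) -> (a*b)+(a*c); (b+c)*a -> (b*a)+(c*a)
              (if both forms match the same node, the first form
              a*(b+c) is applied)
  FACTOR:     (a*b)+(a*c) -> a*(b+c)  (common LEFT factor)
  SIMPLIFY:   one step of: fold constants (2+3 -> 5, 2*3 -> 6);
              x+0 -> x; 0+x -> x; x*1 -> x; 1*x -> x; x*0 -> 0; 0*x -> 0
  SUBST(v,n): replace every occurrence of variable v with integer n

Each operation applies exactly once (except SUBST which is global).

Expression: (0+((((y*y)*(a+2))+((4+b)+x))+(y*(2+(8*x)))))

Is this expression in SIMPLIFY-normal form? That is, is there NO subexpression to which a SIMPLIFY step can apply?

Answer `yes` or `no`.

Answer: no

Derivation:
Expression: (0+((((y*y)*(a+2))+((4+b)+x))+(y*(2+(8*x)))))
Scanning for simplifiable subexpressions (pre-order)...
  at root: (0+((((y*y)*(a+2))+((4+b)+x))+(y*(2+(8*x))))) (SIMPLIFIABLE)
  at R: ((((y*y)*(a+2))+((4+b)+x))+(y*(2+(8*x)))) (not simplifiable)
  at RL: (((y*y)*(a+2))+((4+b)+x)) (not simplifiable)
  at RLL: ((y*y)*(a+2)) (not simplifiable)
  at RLLL: (y*y) (not simplifiable)
  at RLLR: (a+2) (not simplifiable)
  at RLR: ((4+b)+x) (not simplifiable)
  at RLRL: (4+b) (not simplifiable)
  at RR: (y*(2+(8*x))) (not simplifiable)
  at RRR: (2+(8*x)) (not simplifiable)
  at RRRR: (8*x) (not simplifiable)
Found simplifiable subexpr at path root: (0+((((y*y)*(a+2))+((4+b)+x))+(y*(2+(8*x)))))
One SIMPLIFY step would give: ((((y*y)*(a+2))+((4+b)+x))+(y*(2+(8*x))))
-> NOT in normal form.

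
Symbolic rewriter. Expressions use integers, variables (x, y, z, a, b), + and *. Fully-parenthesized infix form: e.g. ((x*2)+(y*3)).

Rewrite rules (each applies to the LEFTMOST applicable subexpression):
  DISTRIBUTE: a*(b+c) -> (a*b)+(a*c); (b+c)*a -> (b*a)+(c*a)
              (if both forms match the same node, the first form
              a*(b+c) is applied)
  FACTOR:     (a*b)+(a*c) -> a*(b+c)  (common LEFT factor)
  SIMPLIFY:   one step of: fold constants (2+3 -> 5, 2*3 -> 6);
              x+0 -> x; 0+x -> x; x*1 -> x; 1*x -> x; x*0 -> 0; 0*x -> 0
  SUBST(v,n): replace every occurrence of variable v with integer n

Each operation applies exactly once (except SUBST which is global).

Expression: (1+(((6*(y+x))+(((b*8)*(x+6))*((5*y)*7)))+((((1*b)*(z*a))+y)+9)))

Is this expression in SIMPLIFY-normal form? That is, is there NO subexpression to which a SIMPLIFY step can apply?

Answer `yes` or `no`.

Expression: (1+(((6*(y+x))+(((b*8)*(x+6))*((5*y)*7)))+((((1*b)*(z*a))+y)+9)))
Scanning for simplifiable subexpressions (pre-order)...
  at root: (1+(((6*(y+x))+(((b*8)*(x+6))*((5*y)*7)))+((((1*b)*(z*a))+y)+9))) (not simplifiable)
  at R: (((6*(y+x))+(((b*8)*(x+6))*((5*y)*7)))+((((1*b)*(z*a))+y)+9)) (not simplifiable)
  at RL: ((6*(y+x))+(((b*8)*(x+6))*((5*y)*7))) (not simplifiable)
  at RLL: (6*(y+x)) (not simplifiable)
  at RLLR: (y+x) (not simplifiable)
  at RLR: (((b*8)*(x+6))*((5*y)*7)) (not simplifiable)
  at RLRL: ((b*8)*(x+6)) (not simplifiable)
  at RLRLL: (b*8) (not simplifiable)
  at RLRLR: (x+6) (not simplifiable)
  at RLRR: ((5*y)*7) (not simplifiable)
  at RLRRL: (5*y) (not simplifiable)
  at RR: ((((1*b)*(z*a))+y)+9) (not simplifiable)
  at RRL: (((1*b)*(z*a))+y) (not simplifiable)
  at RRLL: ((1*b)*(z*a)) (not simplifiable)
  at RRLLL: (1*b) (SIMPLIFIABLE)
  at RRLLR: (z*a) (not simplifiable)
Found simplifiable subexpr at path RRLLL: (1*b)
One SIMPLIFY step would give: (1+(((6*(y+x))+(((b*8)*(x+6))*((5*y)*7)))+(((b*(z*a))+y)+9)))
-> NOT in normal form.

Answer: no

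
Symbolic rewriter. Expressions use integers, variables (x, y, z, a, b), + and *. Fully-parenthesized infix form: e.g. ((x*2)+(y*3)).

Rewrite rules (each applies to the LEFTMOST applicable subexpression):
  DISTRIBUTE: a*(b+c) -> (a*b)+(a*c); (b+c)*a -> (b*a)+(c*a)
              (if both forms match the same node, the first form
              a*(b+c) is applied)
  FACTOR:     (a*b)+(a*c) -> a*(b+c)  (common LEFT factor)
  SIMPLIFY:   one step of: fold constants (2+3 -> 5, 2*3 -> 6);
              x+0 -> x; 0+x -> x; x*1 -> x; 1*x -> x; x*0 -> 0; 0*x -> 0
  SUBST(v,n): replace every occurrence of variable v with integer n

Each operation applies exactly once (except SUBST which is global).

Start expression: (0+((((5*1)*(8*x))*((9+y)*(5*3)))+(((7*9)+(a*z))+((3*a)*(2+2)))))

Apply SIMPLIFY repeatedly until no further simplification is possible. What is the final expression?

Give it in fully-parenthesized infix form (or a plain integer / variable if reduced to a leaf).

Start: (0+((((5*1)*(8*x))*((9+y)*(5*3)))+(((7*9)+(a*z))+((3*a)*(2+2)))))
Step 1: at root: (0+((((5*1)*(8*x))*((9+y)*(5*3)))+(((7*9)+(a*z))+((3*a)*(2+2))))) -> ((((5*1)*(8*x))*((9+y)*(5*3)))+(((7*9)+(a*z))+((3*a)*(2+2)))); overall: (0+((((5*1)*(8*x))*((9+y)*(5*3)))+(((7*9)+(a*z))+((3*a)*(2+2))))) -> ((((5*1)*(8*x))*((9+y)*(5*3)))+(((7*9)+(a*z))+((3*a)*(2+2))))
Step 2: at LLL: (5*1) -> 5; overall: ((((5*1)*(8*x))*((9+y)*(5*3)))+(((7*9)+(a*z))+((3*a)*(2+2)))) -> (((5*(8*x))*((9+y)*(5*3)))+(((7*9)+(a*z))+((3*a)*(2+2))))
Step 3: at LRR: (5*3) -> 15; overall: (((5*(8*x))*((9+y)*(5*3)))+(((7*9)+(a*z))+((3*a)*(2+2)))) -> (((5*(8*x))*((9+y)*15))+(((7*9)+(a*z))+((3*a)*(2+2))))
Step 4: at RLL: (7*9) -> 63; overall: (((5*(8*x))*((9+y)*15))+(((7*9)+(a*z))+((3*a)*(2+2)))) -> (((5*(8*x))*((9+y)*15))+((63+(a*z))+((3*a)*(2+2))))
Step 5: at RRR: (2+2) -> 4; overall: (((5*(8*x))*((9+y)*15))+((63+(a*z))+((3*a)*(2+2)))) -> (((5*(8*x))*((9+y)*15))+((63+(a*z))+((3*a)*4)))
Fixed point: (((5*(8*x))*((9+y)*15))+((63+(a*z))+((3*a)*4)))

Answer: (((5*(8*x))*((9+y)*15))+((63+(a*z))+((3*a)*4)))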